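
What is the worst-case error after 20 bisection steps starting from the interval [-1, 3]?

Bisection error bound: |error| ≤ (b-a)/2^n
|error| ≤ (3 - (-1))/2^20 = 4/2^20
|error| ≤ 0.0000038147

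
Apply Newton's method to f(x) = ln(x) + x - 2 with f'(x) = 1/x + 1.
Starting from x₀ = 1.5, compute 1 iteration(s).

f(x) = ln(x) + x - 2
f'(x) = 1/x + 1
x₀ = 1.5

Newton-Raphson formula: x_{n+1} = x_n - f(x_n)/f'(x_n)

Iteration 1:
  f(1.500000) = -0.094535
  f'(1.500000) = 1.666667
  x_1 = 1.500000 - (-0.094535)/1.666667 = 1.556721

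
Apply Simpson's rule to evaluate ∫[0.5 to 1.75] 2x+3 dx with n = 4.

f(x) = 2x+3
a = 0.5, b = 1.75, n = 4
h = (b - a)/n = 0.312500

Simpson's rule: (h/3)[f(x₀) + 4f(x₁) + 2f(x₂) + ... + f(xₙ)]

x_0 = 0.5000, f(x_0) = 4.000000, coefficient = 1
x_1 = 0.8125, f(x_1) = 4.625000, coefficient = 4
x_2 = 1.1250, f(x_2) = 5.250000, coefficient = 2
x_3 = 1.4375, f(x_3) = 5.875000, coefficient = 4
x_4 = 1.7500, f(x_4) = 6.500000, coefficient = 1

I ≈ (0.312500/3) × 63.000000 = 6.562500
Exact value: 6.562500
Error: 0.000000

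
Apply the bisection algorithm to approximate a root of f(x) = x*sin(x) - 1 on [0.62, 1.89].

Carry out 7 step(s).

f(x) = x*sin(x) - 1
Initial interval: [0.62, 1.89]

Iteration 1:
  c_1 = (0.620000 + 1.890000)/2 = 1.255000
  f(c_1) = f(1.255000) = 0.192939
  f(a) × f(c) < 0, new interval: [0.620000, 1.255000]
Iteration 2:
  c_2 = (0.620000 + 1.255000)/2 = 0.937500
  f(c_2) = f(0.937500) = -0.244299
  f(a) × f(c) ≥ 0, new interval: [0.937500, 1.255000]
Iteration 3:
  c_3 = (0.937500 + 1.255000)/2 = 1.096250
  f(c_3) = f(1.096250) = -0.024886
  f(a) × f(c) ≥ 0, new interval: [1.096250, 1.255000]
Iteration 4:
  c_4 = (1.096250 + 1.255000)/2 = 1.175625
  f(c_4) = f(1.175625) = 0.085020
  f(a) × f(c) < 0, new interval: [1.096250, 1.175625]
Iteration 5:
  c_5 = (1.096250 + 1.175625)/2 = 1.135937
  f(c_5) = f(1.135937) = 0.030215
  f(a) × f(c) < 0, new interval: [1.096250, 1.135937]
Iteration 6:
  c_6 = (1.096250 + 1.135937)/2 = 1.116094
  f(c_6) = f(1.116094) = 0.002689
  f(a) × f(c) < 0, new interval: [1.096250, 1.116094]
Iteration 7:
  c_7 = (1.096250 + 1.116094)/2 = 1.106172
  f(c_7) = f(1.106172) = -0.011094
  f(a) × f(c) ≥ 0, new interval: [1.106172, 1.116094]

After 7 iteration(s), the approximation is c_7 = 1.106172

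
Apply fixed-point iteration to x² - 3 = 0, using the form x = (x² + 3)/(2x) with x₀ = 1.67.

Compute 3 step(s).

Equation: x² - 3 = 0
Fixed-point form: x = (x² + 3)/(2x)
x₀ = 1.67

x_1 = g(1.670000) = 1.733204
x_2 = g(1.733204) = 1.732051
x_3 = g(1.732051) = 1.732051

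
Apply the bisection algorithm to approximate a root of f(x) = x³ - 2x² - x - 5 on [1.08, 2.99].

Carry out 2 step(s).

f(x) = x³ - 2x² - x - 5
Initial interval: [1.08, 2.99]

Iteration 1:
  c_1 = (1.080000 + 2.990000)/2 = 2.035000
  f(c_1) = f(2.035000) = -6.890057
  f(a) × f(c) ≥ 0, new interval: [2.035000, 2.990000]
Iteration 2:
  c_2 = (2.035000 + 2.990000)/2 = 2.512500
  f(c_2) = f(2.512500) = -4.277264
  f(a) × f(c) ≥ 0, new interval: [2.512500, 2.990000]

After 2 iteration(s), the approximation is c_2 = 2.512500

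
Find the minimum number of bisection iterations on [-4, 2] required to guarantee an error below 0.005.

We need (b-a)/2^n ≤ 0.005
(2 - (-4))/2^n ≤ 0.005
6/2^n ≤ 0.005
2^n ≥ 1200
n ≥ log₂(1200) = 10.23
n ≥ 11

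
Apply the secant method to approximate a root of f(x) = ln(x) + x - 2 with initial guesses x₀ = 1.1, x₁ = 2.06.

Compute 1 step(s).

f(x) = ln(x) + x - 2
x₀ = 1.1, x₁ = 2.06

Secant formula: x_{n+1} = x_n - f(x_n)(x_n - x_{n-1})/(f(x_n) - f(x_{n-1}))

Iteration 1:
  f(1.100000) = -0.804690
  f(2.060000) = 0.782706
  x_2 = 2.060000 - 0.782706×(2.060000 - 1.100000)/(0.782706 - (-0.804690))
       = 1.586648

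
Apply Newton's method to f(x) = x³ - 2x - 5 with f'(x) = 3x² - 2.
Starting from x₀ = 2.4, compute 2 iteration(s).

f(x) = x³ - 2x - 5
f'(x) = 3x² - 2
x₀ = 2.4

Newton-Raphson formula: x_{n+1} = x_n - f(x_n)/f'(x_n)

Iteration 1:
  f(2.400000) = 4.024000
  f'(2.400000) = 15.280000
  x_1 = 2.400000 - 4.024000/15.280000 = 2.136649
Iteration 2:
  f(2.136649) = 0.481082
  f'(2.136649) = 11.695810
  x_2 = 2.136649 - 0.481082/11.695810 = 2.095516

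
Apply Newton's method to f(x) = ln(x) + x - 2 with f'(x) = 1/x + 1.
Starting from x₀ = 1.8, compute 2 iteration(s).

f(x) = ln(x) + x - 2
f'(x) = 1/x + 1
x₀ = 1.8

Newton-Raphson formula: x_{n+1} = x_n - f(x_n)/f'(x_n)

Iteration 1:
  f(1.800000) = 0.387787
  f'(1.800000) = 1.555556
  x_1 = 1.800000 - 0.387787/1.555556 = 1.550709
Iteration 2:
  f(1.550709) = -0.010579
  f'(1.550709) = 1.644866
  x_2 = 1.550709 - (-0.010579)/1.644866 = 1.557140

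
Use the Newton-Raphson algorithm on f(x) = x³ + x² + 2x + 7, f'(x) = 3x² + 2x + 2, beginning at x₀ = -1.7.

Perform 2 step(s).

f(x) = x³ + x² + 2x + 7
f'(x) = 3x² + 2x + 2
x₀ = -1.7

Newton-Raphson formula: x_{n+1} = x_n - f(x_n)/f'(x_n)

Iteration 1:
  f(-1.700000) = 1.577000
  f'(-1.700000) = 7.270000
  x_1 = -1.700000 - 1.577000/7.270000 = -1.916919
Iteration 2:
  f(-1.916919) = -0.203127
  f'(-1.916919) = 9.189896
  x_2 = -1.916919 - (-0.203127)/9.189896 = -1.894816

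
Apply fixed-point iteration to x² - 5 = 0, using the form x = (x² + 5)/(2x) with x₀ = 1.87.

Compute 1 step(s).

Equation: x² - 5 = 0
Fixed-point form: x = (x² + 5)/(2x)
x₀ = 1.87

x_1 = g(1.870000) = 2.271898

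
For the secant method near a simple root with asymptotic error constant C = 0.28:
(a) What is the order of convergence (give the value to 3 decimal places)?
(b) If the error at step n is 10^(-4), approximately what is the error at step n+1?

(a) Secant method has superlinear convergence with order φ = (1+√5)/2 ≈ 1.618.
    This means |e_{n+1}| ≈ C|e_n|^1.618.

(b) With |e_n| = 10^(-4) and C = 0.28:
    |e_{n+1}| ≈ 0.28 × (10^(-4))^1.618 = 0.28 × 10^(-6.47)

(a) ≈ 1.618 (golden ratio); (b) |e_{n+1}| ≈ 9.441e-08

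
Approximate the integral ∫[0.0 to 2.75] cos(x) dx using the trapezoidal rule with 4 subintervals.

f(x) = cos(x)
a = 0.0, b = 2.75, n = 4
h = (b - a)/n = 0.687500

Trapezoidal rule: (h/2)[f(x₀) + 2f(x₁) + 2f(x₂) + ... + f(xₙ)]

x_0 = 0.0000, f(x_0) = 1.000000, coefficient = 1
x_1 = 0.6875, f(x_1) = 0.772835, coefficient = 2
x_2 = 1.3750, f(x_2) = 0.194548, coefficient = 2
x_3 = 2.0625, f(x_3) = -0.472128, coefficient = 2
x_4 = 2.7500, f(x_4) = -0.924302, coefficient = 1

I ≈ (0.687500/2) × 1.066206 = 0.366508
Exact value: 0.381661
Error: 0.015153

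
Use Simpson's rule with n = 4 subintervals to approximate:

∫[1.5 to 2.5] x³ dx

f(x) = x³
a = 1.5, b = 2.5, n = 4
h = (b - a)/n = 0.250000

Simpson's rule: (h/3)[f(x₀) + 4f(x₁) + 2f(x₂) + ... + f(xₙ)]

x_0 = 1.5000, f(x_0) = 3.375000, coefficient = 1
x_1 = 1.7500, f(x_1) = 5.359375, coefficient = 4
x_2 = 2.0000, f(x_2) = 8.000000, coefficient = 2
x_3 = 2.2500, f(x_3) = 11.390625, coefficient = 4
x_4 = 2.5000, f(x_4) = 15.625000, coefficient = 1

I ≈ (0.250000/3) × 102.000000 = 8.500000
Exact value: 8.500000
Error: 0.000000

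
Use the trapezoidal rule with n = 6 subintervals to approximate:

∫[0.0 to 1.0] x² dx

f(x) = x²
a = 0.0, b = 1.0, n = 6
h = (b - a)/n = 0.166667

Trapezoidal rule: (h/2)[f(x₀) + 2f(x₁) + 2f(x₂) + ... + f(xₙ)]

x_0 = 0.0000, f(x_0) = 0.000000, coefficient = 1
x_1 = 0.1667, f(x_1) = 0.027778, coefficient = 2
x_2 = 0.3333, f(x_2) = 0.111111, coefficient = 2
x_3 = 0.5000, f(x_3) = 0.250000, coefficient = 2
x_4 = 0.6667, f(x_4) = 0.444444, coefficient = 2
x_5 = 0.8333, f(x_5) = 0.694444, coefficient = 2
x_6 = 1.0000, f(x_6) = 1.000000, coefficient = 1

I ≈ (0.166667/2) × 4.055556 = 0.337963
Exact value: 0.333333
Error: 0.004630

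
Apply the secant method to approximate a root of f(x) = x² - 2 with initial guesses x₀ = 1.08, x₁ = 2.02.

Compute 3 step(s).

f(x) = x² - 2
x₀ = 1.08, x₁ = 2.02

Secant formula: x_{n+1} = x_n - f(x_n)(x_n - x_{n-1})/(f(x_n) - f(x_{n-1}))

Iteration 1:
  f(1.080000) = -0.833600
  f(2.020000) = 2.080400
  x_2 = 2.020000 - 2.080400×(2.020000 - 1.080000)/(2.080400 - (-0.833600))
       = 1.348903
Iteration 2:
  f(2.020000) = 2.080400
  f(1.348903) = -0.180460
  x_3 = 1.348903 - (-0.180460)×(1.348903 - 2.020000)/(-0.180460 - 2.080400)
       = 1.402470
Iteration 3:
  f(1.348903) = -0.180460
  f(1.402470) = -0.033079
  x_4 = 1.402470 - (-0.033079)×(1.402470 - 1.348903)/(-0.033079 - (-0.180460))
       = 1.414492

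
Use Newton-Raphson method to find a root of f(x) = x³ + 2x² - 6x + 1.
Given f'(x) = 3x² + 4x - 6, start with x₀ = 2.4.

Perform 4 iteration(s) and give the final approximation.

f(x) = x³ + 2x² - 6x + 1
f'(x) = 3x² + 4x - 6
x₀ = 2.4

Newton-Raphson formula: x_{n+1} = x_n - f(x_n)/f'(x_n)

Iteration 1:
  f(2.400000) = 11.944000
  f'(2.400000) = 20.880000
  x_1 = 2.400000 - 11.944000/20.880000 = 1.827969
Iteration 2:
  f(1.827969) = 2.823236
  f'(1.827969) = 11.336293
  x_2 = 1.827969 - 2.823236/11.336293 = 1.578925
Iteration 3:
  f(1.578925) = 0.448727
  f'(1.578925) = 7.794717
  x_3 = 1.578925 - 0.448727/7.794717 = 1.521357
Iteration 4:
  f(1.521357) = 0.022136
  f'(1.521357) = 7.029012
  x_4 = 1.521357 - 0.022136/7.029012 = 1.518208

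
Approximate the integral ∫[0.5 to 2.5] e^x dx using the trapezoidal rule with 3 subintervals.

f(x) = e^x
a = 0.5, b = 2.5, n = 3
h = (b - a)/n = 0.666667

Trapezoidal rule: (h/2)[f(x₀) + 2f(x₁) + 2f(x₂) + ... + f(xₙ)]

x_0 = 0.5000, f(x_0) = 1.648721, coefficient = 1
x_1 = 1.1667, f(x_1) = 3.211271, coefficient = 2
x_2 = 1.8333, f(x_2) = 6.254701, coefficient = 2
x_3 = 2.5000, f(x_3) = 12.182494, coefficient = 1

I ≈ (0.666667/2) × 32.763158 = 10.921053
Exact value: 10.533773
Error: 0.387280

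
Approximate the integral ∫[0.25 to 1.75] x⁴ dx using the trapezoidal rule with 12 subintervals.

f(x) = x⁴
a = 0.25, b = 1.75, n = 12
h = (b - a)/n = 0.125000

Trapezoidal rule: (h/2)[f(x₀) + 2f(x₁) + 2f(x₂) + ... + f(xₙ)]

x_0 = 0.2500, f(x_0) = 0.003906, coefficient = 1
x_1 = 0.3750, f(x_1) = 0.019775, coefficient = 2
x_2 = 0.5000, f(x_2) = 0.062500, coefficient = 2
x_3 = 0.6250, f(x_3) = 0.152588, coefficient = 2
x_4 = 0.7500, f(x_4) = 0.316406, coefficient = 2
x_5 = 0.8750, f(x_5) = 0.586182, coefficient = 2
x_6 = 1.0000, f(x_6) = 1.000000, coefficient = 2
x_7 = 1.1250, f(x_7) = 1.601807, coefficient = 2
x_8 = 1.2500, f(x_8) = 2.441406, coefficient = 2
x_9 = 1.3750, f(x_9) = 3.574463, coefficient = 2
x_10 = 1.5000, f(x_10) = 5.062500, coefficient = 2
x_11 = 1.6250, f(x_11) = 6.972900, coefficient = 2
x_12 = 1.7500, f(x_12) = 9.378906, coefficient = 1

I ≈ (0.125000/2) × 52.963867 = 3.310242
Exact value: 3.282422
Error: 0.027820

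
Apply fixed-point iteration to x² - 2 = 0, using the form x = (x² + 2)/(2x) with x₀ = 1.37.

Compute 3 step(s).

Equation: x² - 2 = 0
Fixed-point form: x = (x² + 2)/(2x)
x₀ = 1.37

x_1 = g(1.370000) = 1.414927
x_2 = g(1.414927) = 1.414214
x_3 = g(1.414214) = 1.414214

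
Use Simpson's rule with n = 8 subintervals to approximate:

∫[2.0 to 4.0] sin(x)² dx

f(x) = sin(x)²
a = 2.0, b = 4.0, n = 8
h = (b - a)/n = 0.250000

Simpson's rule: (h/3)[f(x₀) + 4f(x₁) + 2f(x₂) + ... + f(xₙ)]

x_0 = 2.0000, f(x_0) = 0.826822, coefficient = 1
x_1 = 2.2500, f(x_1) = 0.605398, coefficient = 4
x_2 = 2.5000, f(x_2) = 0.358169, coefficient = 2
x_3 = 2.7500, f(x_3) = 0.145665, coefficient = 4
x_4 = 3.0000, f(x_4) = 0.019915, coefficient = 2
x_5 = 3.2500, f(x_5) = 0.011706, coefficient = 4
x_6 = 3.5000, f(x_6) = 0.123049, coefficient = 2
x_7 = 3.7500, f(x_7) = 0.326682, coefficient = 4
x_8 = 4.0000, f(x_8) = 0.572750, coefficient = 1

I ≈ (0.250000/3) × 6.759643 = 0.563304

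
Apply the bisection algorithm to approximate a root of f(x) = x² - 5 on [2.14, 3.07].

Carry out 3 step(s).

f(x) = x² - 5
Initial interval: [2.14, 3.07]

Iteration 1:
  c_1 = (2.140000 + 3.070000)/2 = 2.605000
  f(c_1) = f(2.605000) = 1.786025
  f(a) × f(c) < 0, new interval: [2.140000, 2.605000]
Iteration 2:
  c_2 = (2.140000 + 2.605000)/2 = 2.372500
  f(c_2) = f(2.372500) = 0.628756
  f(a) × f(c) < 0, new interval: [2.140000, 2.372500]
Iteration 3:
  c_3 = (2.140000 + 2.372500)/2 = 2.256250
  f(c_3) = f(2.256250) = 0.090664
  f(a) × f(c) < 0, new interval: [2.140000, 2.256250]

After 3 iteration(s), the approximation is c_3 = 2.256250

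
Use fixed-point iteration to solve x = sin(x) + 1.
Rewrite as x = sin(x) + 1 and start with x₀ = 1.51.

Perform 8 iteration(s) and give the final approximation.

Equation: x = sin(x) + 1
Fixed-point form: x = sin(x) + 1
x₀ = 1.51

x_1 = g(1.510000) = 1.998152
x_2 = g(1.998152) = 1.910065
x_3 = g(1.910065) = 1.942998
x_4 = g(1.942998) = 1.931529
x_5 = g(1.931529) = 1.935639
x_6 = g(1.935639) = 1.934180
x_7 = g(1.934180) = 1.934699
x_8 = g(1.934699) = 1.934515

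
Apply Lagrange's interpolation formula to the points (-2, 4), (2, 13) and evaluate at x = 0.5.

Lagrange interpolation formula:
P(x) = Σ yᵢ × Lᵢ(x)
where Lᵢ(x) = Π_{j≠i} (x - xⱼ)/(xᵢ - xⱼ)

L_0(0.5) = (0.5 - 2)/(-2 - 2) = 0.375000
L_1(0.5) = (0.5 - (-2))/(2 - (-2)) = 0.625000

P(0.5) = 4×L_0(0.5) + 13×L_1(0.5)
P(0.5) = 9.625000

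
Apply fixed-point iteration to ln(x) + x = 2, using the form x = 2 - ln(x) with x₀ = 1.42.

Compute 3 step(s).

Equation: ln(x) + x = 2
Fixed-point form: x = 2 - ln(x)
x₀ = 1.42

x_1 = g(1.420000) = 1.649343
x_2 = g(1.649343) = 1.499623
x_3 = g(1.499623) = 1.594786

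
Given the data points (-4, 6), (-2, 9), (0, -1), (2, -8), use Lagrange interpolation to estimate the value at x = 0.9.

Lagrange interpolation formula:
P(x) = Σ yᵢ × Lᵢ(x)
where Lᵢ(x) = Π_{j≠i} (x - xⱼ)/(xᵢ - xⱼ)

L_0(0.9) = (0.9 - (-2))/(-4 - (-2)) × (0.9 - 0)/(-4 - 0) × (0.9 - 2)/(-4 - 2) = 0.059813
L_1(0.9) = (0.9 - (-4))/(-2 - (-4)) × (0.9 - 0)/(-2 - 0) × (0.9 - 2)/(-2 - 2) = -0.303188
L_2(0.9) = (0.9 - (-4))/(0 - (-4)) × (0.9 - (-2))/(0 - (-2)) × (0.9 - 2)/(0 - 2) = 0.976938
L_3(0.9) = (0.9 - (-4))/(2 - (-4)) × (0.9 - (-2))/(2 - (-2)) × (0.9 - 0)/(2 - 0) = 0.266438

P(0.9) = 6×L_0(0.9) + 9×L_1(0.9) + (-1)×L_2(0.9) + (-8)×L_3(0.9)
P(0.9) = -5.478250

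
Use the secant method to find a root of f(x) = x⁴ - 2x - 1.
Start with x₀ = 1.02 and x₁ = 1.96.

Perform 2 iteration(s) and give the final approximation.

f(x) = x⁴ - 2x - 1
x₀ = 1.02, x₁ = 1.96

Secant formula: x_{n+1} = x_n - f(x_n)(x_n - x_{n-1})/(f(x_n) - f(x_{n-1}))

Iteration 1:
  f(1.020000) = -1.957568
  f(1.960000) = 9.837891
  x_2 = 1.960000 - 9.837891×(1.960000 - 1.020000)/(9.837891 - (-1.957568))
       = 1.176002
Iteration 2:
  f(1.960000) = 9.837891
  f(1.176002) = -1.439369
  x_3 = 1.176002 - (-1.439369)×(1.176002 - 1.960000)/(-1.439369 - 9.837891)
       = 1.276067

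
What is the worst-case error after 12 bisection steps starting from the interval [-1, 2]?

Bisection error bound: |error| ≤ (b-a)/2^n
|error| ≤ (2 - (-1))/2^12 = 3/2^12
|error| ≤ 0.0007324219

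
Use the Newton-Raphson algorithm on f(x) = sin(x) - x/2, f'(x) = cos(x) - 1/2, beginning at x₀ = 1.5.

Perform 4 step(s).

f(x) = sin(x) - x/2
f'(x) = cos(x) - 1/2
x₀ = 1.5

Newton-Raphson formula: x_{n+1} = x_n - f(x_n)/f'(x_n)

Iteration 1:
  f(1.500000) = 0.247495
  f'(1.500000) = -0.429263
  x_1 = 1.500000 - 0.247495/(-0.429263) = 2.076558
Iteration 2:
  f(2.076558) = -0.163473
  f'(2.076558) = -0.984474
  x_2 = 2.076558 - (-0.163473)/(-0.984474) = 1.910507
Iteration 3:
  f(1.910507) = -0.012402
  f'(1.910507) = -0.833214
  x_3 = 1.910507 - (-0.012402)/(-0.833214) = 1.895622
Iteration 4:
  f(1.895622) = -0.000105
  f'(1.895622) = -0.819144
  x_4 = 1.895622 - (-0.000105)/(-0.819144) = 1.895494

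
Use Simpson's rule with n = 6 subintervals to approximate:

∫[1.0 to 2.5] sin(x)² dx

f(x) = sin(x)²
a = 1.0, b = 2.5, n = 6
h = (b - a)/n = 0.250000

Simpson's rule: (h/3)[f(x₀) + 4f(x₁) + 2f(x₂) + ... + f(xₙ)]

x_0 = 1.0000, f(x_0) = 0.708073, coefficient = 1
x_1 = 1.2500, f(x_1) = 0.900572, coefficient = 4
x_2 = 1.5000, f(x_2) = 0.994996, coefficient = 2
x_3 = 1.7500, f(x_3) = 0.968228, coefficient = 4
x_4 = 2.0000, f(x_4) = 0.826822, coefficient = 2
x_5 = 2.2500, f(x_5) = 0.605398, coefficient = 4
x_6 = 2.5000, f(x_6) = 0.358169, coefficient = 1

I ≈ (0.250000/3) × 14.606671 = 1.217223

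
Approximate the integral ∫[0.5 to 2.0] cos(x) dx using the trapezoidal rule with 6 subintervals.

f(x) = cos(x)
a = 0.5, b = 2.0, n = 6
h = (b - a)/n = 0.250000

Trapezoidal rule: (h/2)[f(x₀) + 2f(x₁) + 2f(x₂) + ... + f(xₙ)]

x_0 = 0.5000, f(x_0) = 0.877583, coefficient = 1
x_1 = 0.7500, f(x_1) = 0.731689, coefficient = 2
x_2 = 1.0000, f(x_2) = 0.540302, coefficient = 2
x_3 = 1.2500, f(x_3) = 0.315322, coefficient = 2
x_4 = 1.5000, f(x_4) = 0.070737, coefficient = 2
x_5 = 1.7500, f(x_5) = -0.178246, coefficient = 2
x_6 = 2.0000, f(x_6) = -0.416147, coefficient = 1

I ≈ (0.250000/2) × 3.421045 = 0.427631
Exact value: 0.429872
Error: 0.002241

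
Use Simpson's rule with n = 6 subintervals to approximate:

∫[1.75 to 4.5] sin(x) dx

f(x) = sin(x)
a = 1.75, b = 4.5, n = 6
h = (b - a)/n = 0.458333

Simpson's rule: (h/3)[f(x₀) + 4f(x₁) + 2f(x₂) + ... + f(xₙ)]

x_0 = 1.7500, f(x_0) = 0.983986, coefficient = 1
x_1 = 2.2083, f(x_1) = 0.803564, coefficient = 4
x_2 = 2.6667, f(x_2) = 0.457273, coefficient = 2
x_3 = 3.1250, f(x_3) = 0.016592, coefficient = 4
x_4 = 3.5833, f(x_4) = -0.427514, coefficient = 2
x_5 = 4.0417, f(x_5) = -0.783373, coefficient = 4
x_6 = 4.5000, f(x_6) = -0.977530, coefficient = 1

I ≈ (0.458333/3) × 0.213106 = 0.032558
Exact value: 0.032550
Error: 0.000008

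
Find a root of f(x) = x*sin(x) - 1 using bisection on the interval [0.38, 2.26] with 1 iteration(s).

f(x) = x*sin(x) - 1
Initial interval: [0.38, 2.26]

Iteration 1:
  c_1 = (0.380000 + 2.260000)/2 = 1.320000
  f(c_1) = f(1.320000) = 0.278704
  f(a) × f(c) < 0, new interval: [0.380000, 1.320000]

After 1 iteration(s), the approximation is c_1 = 1.320000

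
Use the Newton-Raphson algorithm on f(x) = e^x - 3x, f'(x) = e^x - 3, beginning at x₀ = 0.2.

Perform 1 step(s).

f(x) = e^x - 3x
f'(x) = e^x - 3
x₀ = 0.2

Newton-Raphson formula: x_{n+1} = x_n - f(x_n)/f'(x_n)

Iteration 1:
  f(0.200000) = 0.621403
  f'(0.200000) = -1.778597
  x_1 = 0.200000 - 0.621403/(-1.778597) = 0.549378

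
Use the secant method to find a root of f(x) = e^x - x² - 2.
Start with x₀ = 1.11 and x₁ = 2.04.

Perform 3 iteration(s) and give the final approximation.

f(x) = e^x - x² - 2
x₀ = 1.11, x₁ = 2.04

Secant formula: x_{n+1} = x_n - f(x_n)(x_n - x_{n-1})/(f(x_n) - f(x_{n-1}))

Iteration 1:
  f(1.110000) = -0.197742
  f(2.040000) = 1.529009
  x_2 = 2.040000 - 1.529009×(2.040000 - 1.110000)/(1.529009 - (-0.197742))
       = 1.216500
Iteration 2:
  f(2.040000) = 1.529009
  f(1.216500) = -0.104519
  x_3 = 1.216500 - (-0.104519)×(1.216500 - 2.040000)/(-0.104519 - 1.529009)
       = 1.269191
Iteration 3:
  f(1.216500) = -0.104519
  f(1.269191) = -0.052873
  x_4 = 1.269191 - (-0.052873)×(1.269191 - 1.216500)/(-0.052873 - (-0.104519))
       = 1.323133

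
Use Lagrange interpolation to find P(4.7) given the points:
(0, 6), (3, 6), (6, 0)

Lagrange interpolation formula:
P(x) = Σ yᵢ × Lᵢ(x)
where Lᵢ(x) = Π_{j≠i} (x - xⱼ)/(xᵢ - xⱼ)

L_0(4.7) = (4.7 - 3)/(0 - 3) × (4.7 - 6)/(0 - 6) = -0.122778
L_1(4.7) = (4.7 - 0)/(3 - 0) × (4.7 - 6)/(3 - 6) = 0.678889
L_2(4.7) = (4.7 - 0)/(6 - 0) × (4.7 - 3)/(6 - 3) = 0.443889

P(4.7) = 6×L_0(4.7) + 6×L_1(4.7) + 0×L_2(4.7)
P(4.7) = 3.336667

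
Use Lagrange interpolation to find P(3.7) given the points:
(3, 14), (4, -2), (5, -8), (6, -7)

Lagrange interpolation formula:
P(x) = Σ yᵢ × Lᵢ(x)
where Lᵢ(x) = Π_{j≠i} (x - xⱼ)/(xᵢ - xⱼ)

L_0(3.7) = (3.7 - 4)/(3 - 4) × (3.7 - 5)/(3 - 5) × (3.7 - 6)/(3 - 6) = 0.149500
L_1(3.7) = (3.7 - 3)/(4 - 3) × (3.7 - 5)/(4 - 5) × (3.7 - 6)/(4 - 6) = 1.046500
L_2(3.7) = (3.7 - 3)/(5 - 3) × (3.7 - 4)/(5 - 4) × (3.7 - 6)/(5 - 6) = -0.241500
L_3(3.7) = (3.7 - 3)/(6 - 3) × (3.7 - 4)/(6 - 4) × (3.7 - 5)/(6 - 5) = 0.045500

P(3.7) = 14×L_0(3.7) + (-2)×L_1(3.7) + (-8)×L_2(3.7) + (-7)×L_3(3.7)
P(3.7) = 1.613500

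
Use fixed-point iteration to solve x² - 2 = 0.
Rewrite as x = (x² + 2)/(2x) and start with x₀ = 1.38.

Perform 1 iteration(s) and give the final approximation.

Equation: x² - 2 = 0
Fixed-point form: x = (x² + 2)/(2x)
x₀ = 1.38

x_1 = g(1.380000) = 1.414638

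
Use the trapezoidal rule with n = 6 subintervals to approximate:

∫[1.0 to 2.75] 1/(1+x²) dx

f(x) = 1/(1+x²)
a = 1.0, b = 2.75, n = 6
h = (b - a)/n = 0.291667

Trapezoidal rule: (h/2)[f(x₀) + 2f(x₁) + 2f(x₂) + ... + f(xₙ)]

x_0 = 1.0000, f(x_0) = 0.500000, coefficient = 1
x_1 = 1.2917, f(x_1) = 0.374756, coefficient = 2
x_2 = 1.5833, f(x_2) = 0.285149, coefficient = 2
x_3 = 1.8750, f(x_3) = 0.221453, coefficient = 2
x_4 = 2.1667, f(x_4) = 0.175610, coefficient = 2
x_5 = 2.4583, f(x_5) = 0.141977, coefficient = 2
x_6 = 2.7500, f(x_6) = 0.116788, coefficient = 1

I ≈ (0.291667/2) × 3.014677 = 0.439640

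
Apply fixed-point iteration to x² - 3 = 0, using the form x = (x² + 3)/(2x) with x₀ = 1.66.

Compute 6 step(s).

Equation: x² - 3 = 0
Fixed-point form: x = (x² + 3)/(2x)
x₀ = 1.66

x_1 = g(1.660000) = 1.733614
x_2 = g(1.733614) = 1.732052
x_3 = g(1.732052) = 1.732051
x_4 = g(1.732051) = 1.732051
x_5 = g(1.732051) = 1.732051
x_6 = g(1.732051) = 1.732051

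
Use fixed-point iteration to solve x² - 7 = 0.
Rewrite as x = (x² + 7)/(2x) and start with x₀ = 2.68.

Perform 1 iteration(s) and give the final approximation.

Equation: x² - 7 = 0
Fixed-point form: x = (x² + 7)/(2x)
x₀ = 2.68

x_1 = g(2.680000) = 2.645970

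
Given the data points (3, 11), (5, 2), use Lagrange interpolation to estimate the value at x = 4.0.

Lagrange interpolation formula:
P(x) = Σ yᵢ × Lᵢ(x)
where Lᵢ(x) = Π_{j≠i} (x - xⱼ)/(xᵢ - xⱼ)

L_0(4.0) = (4.0 - 5)/(3 - 5) = 0.500000
L_1(4.0) = (4.0 - 3)/(5 - 3) = 0.500000

P(4.0) = 11×L_0(4.0) + 2×L_1(4.0)
P(4.0) = 6.500000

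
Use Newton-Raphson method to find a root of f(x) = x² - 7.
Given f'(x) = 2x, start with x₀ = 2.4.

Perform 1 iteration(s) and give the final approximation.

f(x) = x² - 7
f'(x) = 2x
x₀ = 2.4

Newton-Raphson formula: x_{n+1} = x_n - f(x_n)/f'(x_n)

Iteration 1:
  f(2.400000) = -1.240000
  f'(2.400000) = 4.800000
  x_1 = 2.400000 - (-1.240000)/4.800000 = 2.658333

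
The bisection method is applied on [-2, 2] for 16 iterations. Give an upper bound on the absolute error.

Bisection error bound: |error| ≤ (b-a)/2^n
|error| ≤ (2 - (-2))/2^16 = 4/2^16
|error| ≤ 0.0000610352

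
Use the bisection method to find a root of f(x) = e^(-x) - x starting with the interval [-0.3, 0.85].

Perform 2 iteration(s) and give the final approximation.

f(x) = e^(-x) - x
Initial interval: [-0.3, 0.85]

Iteration 1:
  c_1 = (-0.300000 + 0.850000)/2 = 0.275000
  f(c_1) = f(0.275000) = 0.484572
  f(a) × f(c) ≥ 0, new interval: [0.275000, 0.850000]
Iteration 2:
  c_2 = (0.275000 + 0.850000)/2 = 0.562500
  f(c_2) = f(0.562500) = 0.007283
  f(a) × f(c) ≥ 0, new interval: [0.562500, 0.850000]

After 2 iteration(s), the approximation is c_2 = 0.562500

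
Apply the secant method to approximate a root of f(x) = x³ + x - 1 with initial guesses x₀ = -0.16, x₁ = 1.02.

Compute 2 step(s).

f(x) = x³ + x - 1
x₀ = -0.16, x₁ = 1.02

Secant formula: x_{n+1} = x_n - f(x_n)(x_n - x_{n-1})/(f(x_n) - f(x_{n-1}))

Iteration 1:
  f(-0.160000) = -1.164096
  f(1.020000) = 1.081208
  x_2 = 1.020000 - 1.081208×(1.020000 - (-0.160000))/(1.081208 - (-1.164096))
       = 0.451781
Iteration 2:
  f(1.020000) = 1.081208
  f(0.451781) = -0.456009
  x_3 = 0.451781 - (-0.456009)×(0.451781 - 1.020000)/(-0.456009 - 1.081208)
       = 0.620340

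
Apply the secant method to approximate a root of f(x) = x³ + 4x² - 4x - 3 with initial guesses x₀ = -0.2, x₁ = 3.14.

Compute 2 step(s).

f(x) = x³ + 4x² - 4x - 3
x₀ = -0.2, x₁ = 3.14

Secant formula: x_{n+1} = x_n - f(x_n)(x_n - x_{n-1})/(f(x_n) - f(x_{n-1}))

Iteration 1:
  f(-0.200000) = -2.048000
  f(3.140000) = 54.837544
  x_2 = 3.140000 - 54.837544×(3.140000 - (-0.200000))/(54.837544 - (-2.048000))
       = -0.079753
Iteration 2:
  f(3.140000) = 54.837544
  f(-0.079753) = -2.656053
  x_3 = -0.079753 - (-2.656053)×(-0.079753 - 3.140000)/(-2.656053 - 54.837544)
       = 0.068991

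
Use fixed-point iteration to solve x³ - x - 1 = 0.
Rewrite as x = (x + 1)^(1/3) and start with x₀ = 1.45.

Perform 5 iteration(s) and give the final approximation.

Equation: x³ - x - 1 = 0
Fixed-point form: x = (x + 1)^(1/3)
x₀ = 1.45

x_1 = g(1.450000) = 1.348100
x_2 = g(1.348100) = 1.329144
x_3 = g(1.329144) = 1.325558
x_4 = g(1.325558) = 1.324878
x_5 = g(1.324878) = 1.324748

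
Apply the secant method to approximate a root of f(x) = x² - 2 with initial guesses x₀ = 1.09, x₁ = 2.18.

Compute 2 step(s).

f(x) = x² - 2
x₀ = 1.09, x₁ = 2.18

Secant formula: x_{n+1} = x_n - f(x_n)(x_n - x_{n-1})/(f(x_n) - f(x_{n-1}))

Iteration 1:
  f(1.090000) = -0.811900
  f(2.180000) = 2.752400
  x_2 = 2.180000 - 2.752400×(2.180000 - 1.090000)/(2.752400 - (-0.811900))
       = 1.338287
Iteration 2:
  f(2.180000) = 2.752400
  f(1.338287) = -0.208987
  x_3 = 1.338287 - (-0.208987)×(1.338287 - 2.180000)/(-0.208987 - 2.752400)
       = 1.397688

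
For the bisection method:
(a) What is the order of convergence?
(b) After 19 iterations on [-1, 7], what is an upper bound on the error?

(a) Bisection has linear (order 1) convergence; the error is halved each step.

(b) Error bound = (b-a)/2^n = (7 - (-1))/2^{19}
    = 8/2^{19}

(a) 1 (linear); (b) error ≤ 1.53e-05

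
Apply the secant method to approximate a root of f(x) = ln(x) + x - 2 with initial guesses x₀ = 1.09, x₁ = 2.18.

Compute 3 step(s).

f(x) = ln(x) + x - 2
x₀ = 1.09, x₁ = 2.18

Secant formula: x_{n+1} = x_n - f(x_n)(x_n - x_{n-1})/(f(x_n) - f(x_{n-1}))

Iteration 1:
  f(1.090000) = -0.823822
  f(2.180000) = 0.959325
  x_2 = 2.180000 - 0.959325×(2.180000 - 1.090000)/(0.959325 - (-0.823822))
       = 1.593585
Iteration 2:
  f(2.180000) = 0.959325
  f(1.593585) = 0.059571
  x_3 = 1.593585 - 0.059571×(1.593585 - 2.180000)/(0.059571 - 0.959325)
       = 1.554759
Iteration 3:
  f(1.593585) = 0.059571
  f(1.554759) = -0.003920
  x_4 = 1.554759 - (-0.003920)×(1.554759 - 1.593585)/(-0.003920 - 0.059571)
       = 1.557156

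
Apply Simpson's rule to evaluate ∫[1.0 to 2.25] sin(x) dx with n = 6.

f(x) = sin(x)
a = 1.0, b = 2.25, n = 6
h = (b - a)/n = 0.208333

Simpson's rule: (h/3)[f(x₀) + 4f(x₁) + 2f(x₂) + ... + f(xₙ)]

x_0 = 1.0000, f(x_0) = 0.841471, coefficient = 1
x_1 = 1.2083, f(x_1) = 0.935026, coefficient = 4
x_2 = 1.4167, f(x_2) = 0.988146, coefficient = 2
x_3 = 1.6250, f(x_3) = 0.998531, coefficient = 4
x_4 = 1.8333, f(x_4) = 0.965735, coefficient = 2
x_5 = 2.0417, f(x_5) = 0.891174, coefficient = 4
x_6 = 2.2500, f(x_6) = 0.778073, coefficient = 1

I ≈ (0.208333/3) × 16.826230 = 1.168488
Exact value: 1.168476
Error: 0.000012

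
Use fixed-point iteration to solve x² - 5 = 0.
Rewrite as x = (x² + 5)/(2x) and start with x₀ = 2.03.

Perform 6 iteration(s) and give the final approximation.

Equation: x² - 5 = 0
Fixed-point form: x = (x² + 5)/(2x)
x₀ = 2.03

x_1 = g(2.030000) = 2.246527
x_2 = g(2.246527) = 2.236092
x_3 = g(2.236092) = 2.236068
x_4 = g(2.236068) = 2.236068
x_5 = g(2.236068) = 2.236068
x_6 = g(2.236068) = 2.236068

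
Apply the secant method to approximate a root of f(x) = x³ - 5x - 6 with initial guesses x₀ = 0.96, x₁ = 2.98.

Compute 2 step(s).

f(x) = x³ - 5x - 6
x₀ = 0.96, x₁ = 2.98

Secant formula: x_{n+1} = x_n - f(x_n)(x_n - x_{n-1})/(f(x_n) - f(x_{n-1}))

Iteration 1:
  f(0.960000) = -9.915264
  f(2.980000) = 5.563592
  x_2 = 2.980000 - 5.563592×(2.980000 - 0.960000)/(5.563592 - (-9.915264))
       = 2.253948
Iteration 2:
  f(2.980000) = 5.563592
  f(2.253948) = -5.819050
  x_3 = 2.253948 - (-5.819050)×(2.253948 - 2.980000)/(-5.819050 - 5.563592)
       = 2.625121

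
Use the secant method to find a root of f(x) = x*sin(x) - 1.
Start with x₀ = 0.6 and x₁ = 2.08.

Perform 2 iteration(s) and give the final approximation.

f(x) = x*sin(x) - 1
x₀ = 0.6, x₁ = 2.08

Secant formula: x_{n+1} = x_n - f(x_n)(x_n - x_{n-1})/(f(x_n) - f(x_{n-1}))

Iteration 1:
  f(0.600000) = -0.661215
  f(2.080000) = 0.816117
  x_2 = 2.080000 - 0.816117×(2.080000 - 0.600000)/(0.816117 - (-0.661215))
       = 1.262409
Iteration 2:
  f(2.080000) = 0.816117
  f(1.262409) = 0.202854
  x_3 = 1.262409 - 0.202854×(1.262409 - 2.080000)/(0.202854 - 0.816117)
       = 0.991968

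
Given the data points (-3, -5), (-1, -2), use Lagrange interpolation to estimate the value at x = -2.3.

Lagrange interpolation formula:
P(x) = Σ yᵢ × Lᵢ(x)
where Lᵢ(x) = Π_{j≠i} (x - xⱼ)/(xᵢ - xⱼ)

L_0(-2.3) = (-2.3 - (-1))/(-3 - (-1)) = 0.650000
L_1(-2.3) = (-2.3 - (-3))/(-1 - (-3)) = 0.350000

P(-2.3) = (-5)×L_0(-2.3) + (-2)×L_1(-2.3)
P(-2.3) = -3.950000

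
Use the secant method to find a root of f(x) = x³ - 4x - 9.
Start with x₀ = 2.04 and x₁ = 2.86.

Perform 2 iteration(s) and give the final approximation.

f(x) = x³ - 4x - 9
x₀ = 2.04, x₁ = 2.86

Secant formula: x_{n+1} = x_n - f(x_n)(x_n - x_{n-1})/(f(x_n) - f(x_{n-1}))

Iteration 1:
  f(2.040000) = -8.670336
  f(2.860000) = 2.953656
  x_2 = 2.860000 - 2.953656×(2.860000 - 2.040000)/(2.953656 - (-8.670336))
       = 2.651638
Iteration 2:
  f(2.860000) = 2.953656
  f(2.651638) = -0.962397
  x_3 = 2.651638 - (-0.962397)×(2.651638 - 2.860000)/(-0.962397 - 2.953656)
       = 2.702844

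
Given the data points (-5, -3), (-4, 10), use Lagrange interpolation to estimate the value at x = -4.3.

Lagrange interpolation formula:
P(x) = Σ yᵢ × Lᵢ(x)
where Lᵢ(x) = Π_{j≠i} (x - xⱼ)/(xᵢ - xⱼ)

L_0(-4.3) = (-4.3 - (-4))/(-5 - (-4)) = 0.300000
L_1(-4.3) = (-4.3 - (-5))/(-4 - (-5)) = 0.700000

P(-4.3) = (-3)×L_0(-4.3) + 10×L_1(-4.3)
P(-4.3) = 6.100000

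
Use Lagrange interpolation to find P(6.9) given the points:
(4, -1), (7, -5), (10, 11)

Lagrange interpolation formula:
P(x) = Σ yᵢ × Lᵢ(x)
where Lᵢ(x) = Π_{j≠i} (x - xⱼ)/(xᵢ - xⱼ)

L_0(6.9) = (6.9 - 7)/(4 - 7) × (6.9 - 10)/(4 - 10) = 0.017222
L_1(6.9) = (6.9 - 4)/(7 - 4) × (6.9 - 10)/(7 - 10) = 0.998889
L_2(6.9) = (6.9 - 4)/(10 - 4) × (6.9 - 7)/(10 - 7) = -0.016111

P(6.9) = (-1)×L_0(6.9) + (-5)×L_1(6.9) + 11×L_2(6.9)
P(6.9) = -5.188889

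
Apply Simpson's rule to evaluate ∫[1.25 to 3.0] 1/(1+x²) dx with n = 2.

f(x) = 1/(1+x²)
a = 1.25, b = 3.0, n = 2
h = (b - a)/n = 0.875000

Simpson's rule: (h/3)[f(x₀) + 4f(x₁) + 2f(x₂) + ... + f(xₙ)]

x_0 = 1.2500, f(x_0) = 0.390244, coefficient = 1
x_1 = 2.1250, f(x_1) = 0.181303, coefficient = 4
x_2 = 3.0000, f(x_2) = 0.100000, coefficient = 1

I ≈ (0.875000/3) × 1.215456 = 0.354508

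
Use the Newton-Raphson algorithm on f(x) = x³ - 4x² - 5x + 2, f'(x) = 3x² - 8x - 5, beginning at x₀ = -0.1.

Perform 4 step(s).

f(x) = x³ - 4x² - 5x + 2
f'(x) = 3x² - 8x - 5
x₀ = -0.1

Newton-Raphson formula: x_{n+1} = x_n - f(x_n)/f'(x_n)

Iteration 1:
  f(-0.100000) = 2.459000
  f'(-0.100000) = -4.170000
  x_1 = -0.100000 - 2.459000/(-4.170000) = 0.489688
Iteration 2:
  f(0.489688) = -1.290195
  f'(0.489688) = -8.198122
  x_2 = 0.489688 - (-1.290195)/(-8.198122) = 0.332311
Iteration 3:
  f(0.332311) = -0.066583
  f'(0.332311) = -7.327198
  x_3 = 0.332311 - (-0.066583)/(-7.327198) = 0.323224
Iteration 4:
  f(0.323224) = -0.000249
  f'(0.323224) = -7.272373
  x_4 = 0.323224 - (-0.000249)/(-7.272373) = 0.323190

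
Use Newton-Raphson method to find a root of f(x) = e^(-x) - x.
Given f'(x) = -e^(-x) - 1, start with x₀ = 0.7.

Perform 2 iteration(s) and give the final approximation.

f(x) = e^(-x) - x
f'(x) = -e^(-x) - 1
x₀ = 0.7

Newton-Raphson formula: x_{n+1} = x_n - f(x_n)/f'(x_n)

Iteration 1:
  f(0.700000) = -0.203415
  f'(0.700000) = -1.496585
  x_1 = 0.700000 - (-0.203415)/(-1.496585) = 0.564081
Iteration 2:
  f(0.564081) = 0.004802
  f'(0.564081) = -1.568883
  x_2 = 0.564081 - 0.004802/(-1.568883) = 0.567142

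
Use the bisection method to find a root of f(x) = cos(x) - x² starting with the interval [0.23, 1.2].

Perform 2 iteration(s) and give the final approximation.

f(x) = cos(x) - x²
Initial interval: [0.23, 1.2]

Iteration 1:
  c_1 = (0.230000 + 1.200000)/2 = 0.715000
  f(c_1) = f(0.715000) = 0.243868
  f(a) × f(c) ≥ 0, new interval: [0.715000, 1.200000]
Iteration 2:
  c_2 = (0.715000 + 1.200000)/2 = 0.957500
  f(c_2) = f(0.957500) = -0.341240
  f(a) × f(c) < 0, new interval: [0.715000, 0.957500]

After 2 iteration(s), the approximation is c_2 = 0.957500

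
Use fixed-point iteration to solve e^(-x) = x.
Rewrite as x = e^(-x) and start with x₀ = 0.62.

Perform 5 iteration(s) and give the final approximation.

Equation: e^(-x) = x
Fixed-point form: x = e^(-x)
x₀ = 0.62

x_1 = g(0.620000) = 0.537944
x_2 = g(0.537944) = 0.583947
x_3 = g(0.583947) = 0.557693
x_4 = g(0.557693) = 0.572529
x_5 = g(0.572529) = 0.564097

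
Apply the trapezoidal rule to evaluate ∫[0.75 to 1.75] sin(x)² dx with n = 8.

f(x) = sin(x)²
a = 0.75, b = 1.75, n = 8
h = (b - a)/n = 0.125000

Trapezoidal rule: (h/2)[f(x₀) + 2f(x₁) + 2f(x₂) + ... + f(xₙ)]

x_0 = 0.7500, f(x_0) = 0.464631, coefficient = 1
x_1 = 0.8750, f(x_1) = 0.589123, coefficient = 2
x_2 = 1.0000, f(x_2) = 0.708073, coefficient = 2
x_3 = 1.1250, f(x_3) = 0.814087, coefficient = 2
x_4 = 1.2500, f(x_4) = 0.900572, coefficient = 2
x_5 = 1.3750, f(x_5) = 0.962151, coefficient = 2
x_6 = 1.5000, f(x_6) = 0.994996, coefficient = 2
x_7 = 1.6250, f(x_7) = 0.997065, coefficient = 2
x_8 = 1.7500, f(x_8) = 0.968228, coefficient = 1

I ≈ (0.125000/2) × 13.364994 = 0.835312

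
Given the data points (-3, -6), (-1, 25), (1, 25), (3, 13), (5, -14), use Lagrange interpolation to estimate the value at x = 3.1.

Lagrange interpolation formula:
P(x) = Σ yᵢ × Lᵢ(x)
where Lᵢ(x) = Π_{j≠i} (x - xⱼ)/(xᵢ - xⱼ)

L_0(3.1) = (3.1 - (-1))/(-3 - (-1)) × (3.1 - 1)/(-3 - 1) × (3.1 - 3)/(-3 - 3) × (3.1 - 5)/(-3 - 5) = -0.004260
L_1(3.1) = (3.1 - (-3))/(-1 - (-3)) × (3.1 - 1)/(-1 - 1) × (3.1 - 3)/(-1 - 3) × (3.1 - 5)/(-1 - 5) = 0.025353
L_2(3.1) = (3.1 - (-3))/(1 - (-3)) × (3.1 - (-1))/(1 - (-1)) × (3.1 - 3)/(1 - 3) × (3.1 - 5)/(1 - 5) = -0.074248
L_3(3.1) = (3.1 - (-3))/(3 - (-3)) × (3.1 - (-1))/(3 - (-1)) × (3.1 - 1)/(3 - 1) × (3.1 - 5)/(3 - 5) = 1.039478
L_4(3.1) = (3.1 - (-3))/(5 - (-3)) × (3.1 - (-1))/(5 - (-1)) × (3.1 - 1)/(5 - 1) × (3.1 - 3)/(5 - 3) = 0.013677

P(3.1) = (-6)×L_0(3.1) + 25×L_1(3.1) + 25×L_2(3.1) + 13×L_3(3.1) + (-14)×L_4(3.1)
P(3.1) = 12.124911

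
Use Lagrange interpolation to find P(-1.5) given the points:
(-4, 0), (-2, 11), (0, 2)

Lagrange interpolation formula:
P(x) = Σ yᵢ × Lᵢ(x)
where Lᵢ(x) = Π_{j≠i} (x - xⱼ)/(xᵢ - xⱼ)

L_0(-1.5) = (-1.5 - (-2))/(-4 - (-2)) × (-1.5 - 0)/(-4 - 0) = -0.093750
L_1(-1.5) = (-1.5 - (-4))/(-2 - (-4)) × (-1.5 - 0)/(-2 - 0) = 0.937500
L_2(-1.5) = (-1.5 - (-4))/(0 - (-4)) × (-1.5 - (-2))/(0 - (-2)) = 0.156250

P(-1.5) = 0×L_0(-1.5) + 11×L_1(-1.5) + 2×L_2(-1.5)
P(-1.5) = 10.625000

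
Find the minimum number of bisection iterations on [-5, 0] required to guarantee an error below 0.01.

We need (b-a)/2^n ≤ 0.01
(0 - (-5))/2^n ≤ 0.01
5/2^n ≤ 0.01
2^n ≥ 500
n ≥ log₂(500) = 8.97
n ≥ 9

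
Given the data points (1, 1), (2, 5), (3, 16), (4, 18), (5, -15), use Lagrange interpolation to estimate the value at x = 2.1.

Lagrange interpolation formula:
P(x) = Σ yᵢ × Lᵢ(x)
where Lᵢ(x) = Π_{j≠i} (x - xⱼ)/(xᵢ - xⱼ)

L_0(2.1) = (2.1 - 2)/(1 - 2) × (2.1 - 3)/(1 - 3) × (2.1 - 4)/(1 - 4) × (2.1 - 5)/(1 - 5) = -0.020663
L_1(2.1) = (2.1 - 1)/(2 - 1) × (2.1 - 3)/(2 - 3) × (2.1 - 4)/(2 - 4) × (2.1 - 5)/(2 - 5) = 0.909150
L_2(2.1) = (2.1 - 1)/(3 - 1) × (2.1 - 2)/(3 - 2) × (2.1 - 4)/(3 - 4) × (2.1 - 5)/(3 - 5) = 0.151525
L_3(2.1) = (2.1 - 1)/(4 - 1) × (2.1 - 2)/(4 - 2) × (2.1 - 3)/(4 - 3) × (2.1 - 5)/(4 - 5) = -0.047850
L_4(2.1) = (2.1 - 1)/(5 - 1) × (2.1 - 2)/(5 - 2) × (2.1 - 3)/(5 - 3) × (2.1 - 4)/(5 - 4) = 0.007838

P(2.1) = 1×L_0(2.1) + 5×L_1(2.1) + 16×L_2(2.1) + 18×L_3(2.1) + (-15)×L_4(2.1)
P(2.1) = 5.970625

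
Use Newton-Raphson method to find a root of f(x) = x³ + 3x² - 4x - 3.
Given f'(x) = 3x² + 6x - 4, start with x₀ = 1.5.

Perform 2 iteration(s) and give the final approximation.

f(x) = x³ + 3x² - 4x - 3
f'(x) = 3x² + 6x - 4
x₀ = 1.5

Newton-Raphson formula: x_{n+1} = x_n - f(x_n)/f'(x_n)

Iteration 1:
  f(1.500000) = 1.125000
  f'(1.500000) = 11.750000
  x_1 = 1.500000 - 1.125000/11.750000 = 1.404255
Iteration 2:
  f(1.404255) = 0.067875
  f'(1.404255) = 10.341331
  x_2 = 1.404255 - 0.067875/10.341331 = 1.397692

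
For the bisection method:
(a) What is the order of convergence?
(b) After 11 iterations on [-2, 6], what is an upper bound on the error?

(a) Bisection has linear (order 1) convergence; the error is halved each step.

(b) Error bound = (b-a)/2^n = (6 - (-2))/2^{11}
    = 8/2^{11}

(a) 1 (linear); (b) error ≤ 3.91e-03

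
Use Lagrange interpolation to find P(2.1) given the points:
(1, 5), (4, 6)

Lagrange interpolation formula:
P(x) = Σ yᵢ × Lᵢ(x)
where Lᵢ(x) = Π_{j≠i} (x - xⱼ)/(xᵢ - xⱼ)

L_0(2.1) = (2.1 - 4)/(1 - 4) = 0.633333
L_1(2.1) = (2.1 - 1)/(4 - 1) = 0.366667

P(2.1) = 5×L_0(2.1) + 6×L_1(2.1)
P(2.1) = 5.366667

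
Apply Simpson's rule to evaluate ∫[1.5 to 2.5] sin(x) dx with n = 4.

f(x) = sin(x)
a = 1.5, b = 2.5, n = 4
h = (b - a)/n = 0.250000

Simpson's rule: (h/3)[f(x₀) + 4f(x₁) + 2f(x₂) + ... + f(xₙ)]

x_0 = 1.5000, f(x_0) = 0.997495, coefficient = 1
x_1 = 1.7500, f(x_1) = 0.983986, coefficient = 4
x_2 = 2.0000, f(x_2) = 0.909297, coefficient = 2
x_3 = 2.2500, f(x_3) = 0.778073, coefficient = 4
x_4 = 2.5000, f(x_4) = 0.598472, coefficient = 1

I ≈ (0.250000/3) × 10.462799 = 0.871900
Exact value: 0.871881
Error: 0.000019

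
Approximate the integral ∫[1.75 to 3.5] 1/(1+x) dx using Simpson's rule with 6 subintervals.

f(x) = 1/(1+x)
a = 1.75, b = 3.5, n = 6
h = (b - a)/n = 0.291667

Simpson's rule: (h/3)[f(x₀) + 4f(x₁) + 2f(x₂) + ... + f(xₙ)]

x_0 = 1.7500, f(x_0) = 0.363636, coefficient = 1
x_1 = 2.0417, f(x_1) = 0.328767, coefficient = 4
x_2 = 2.3333, f(x_2) = 0.300000, coefficient = 2
x_3 = 2.6250, f(x_3) = 0.275862, coefficient = 4
x_4 = 2.9167, f(x_4) = 0.255319, coefficient = 2
x_5 = 3.2083, f(x_5) = 0.237624, coefficient = 4
x_6 = 3.5000, f(x_6) = 0.222222, coefficient = 1

I ≈ (0.291667/3) × 5.065509 = 0.492480
Exact value: 0.492476
Error: 0.000004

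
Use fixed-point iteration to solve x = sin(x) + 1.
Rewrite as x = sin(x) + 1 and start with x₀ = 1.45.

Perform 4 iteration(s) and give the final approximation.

Equation: x = sin(x) + 1
Fixed-point form: x = sin(x) + 1
x₀ = 1.45

x_1 = g(1.450000) = 1.992713
x_2 = g(1.992713) = 1.912306
x_3 = g(1.912306) = 1.942250
x_4 = g(1.942250) = 1.931801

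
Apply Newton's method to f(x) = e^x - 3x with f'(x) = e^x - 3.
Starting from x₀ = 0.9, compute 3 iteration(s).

f(x) = e^x - 3x
f'(x) = e^x - 3
x₀ = 0.9

Newton-Raphson formula: x_{n+1} = x_n - f(x_n)/f'(x_n)

Iteration 1:
  f(0.900000) = -0.240397
  f'(0.900000) = -0.540397
  x_1 = 0.900000 - (-0.240397)/(-0.540397) = 0.455148
Iteration 2:
  f(0.455148) = 0.210963
  f'(0.455148) = -1.423594
  x_2 = 0.455148 - 0.210963/(-1.423594) = 0.603338
Iteration 3:
  f(0.603338) = 0.018197
  f'(0.603338) = -1.171788
  x_3 = 0.603338 - 0.018197/(-1.171788) = 0.618867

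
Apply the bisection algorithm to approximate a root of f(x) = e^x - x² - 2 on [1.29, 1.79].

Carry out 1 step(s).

f(x) = e^x - x² - 2
Initial interval: [1.29, 1.79]

Iteration 1:
  c_1 = (1.290000 + 1.790000)/2 = 1.540000
  f(c_1) = f(1.540000) = 0.292990
  f(a) × f(c) < 0, new interval: [1.290000, 1.540000]

After 1 iteration(s), the approximation is c_1 = 1.540000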